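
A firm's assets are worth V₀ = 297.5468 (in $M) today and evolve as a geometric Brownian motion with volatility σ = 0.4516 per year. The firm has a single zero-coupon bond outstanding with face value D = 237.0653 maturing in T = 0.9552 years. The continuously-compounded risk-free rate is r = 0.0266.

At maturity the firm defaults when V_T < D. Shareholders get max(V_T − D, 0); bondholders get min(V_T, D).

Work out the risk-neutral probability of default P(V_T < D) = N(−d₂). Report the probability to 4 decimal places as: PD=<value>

PD=0.3625

Apply the equity-as-call identities (strike 237.0653, horizon 0.9552 years):
d₁ = [ln(V₀/D) + (r + σ²/2)T] / (σ√T)
   = [ln(297.5468/237.0653) + (0.0266 + 0.5·0.4516²)·0.9552] / (0.4516·√0.9552)
   = [0.227236 + 0.122811] / 0.441368 = 0.793096
d₂ = d₁ − σ√T = 0.793096 − 0.441368 = 0.351727
risk-neutral PD = N(−d₂) = N(-0.351727) = 0.362521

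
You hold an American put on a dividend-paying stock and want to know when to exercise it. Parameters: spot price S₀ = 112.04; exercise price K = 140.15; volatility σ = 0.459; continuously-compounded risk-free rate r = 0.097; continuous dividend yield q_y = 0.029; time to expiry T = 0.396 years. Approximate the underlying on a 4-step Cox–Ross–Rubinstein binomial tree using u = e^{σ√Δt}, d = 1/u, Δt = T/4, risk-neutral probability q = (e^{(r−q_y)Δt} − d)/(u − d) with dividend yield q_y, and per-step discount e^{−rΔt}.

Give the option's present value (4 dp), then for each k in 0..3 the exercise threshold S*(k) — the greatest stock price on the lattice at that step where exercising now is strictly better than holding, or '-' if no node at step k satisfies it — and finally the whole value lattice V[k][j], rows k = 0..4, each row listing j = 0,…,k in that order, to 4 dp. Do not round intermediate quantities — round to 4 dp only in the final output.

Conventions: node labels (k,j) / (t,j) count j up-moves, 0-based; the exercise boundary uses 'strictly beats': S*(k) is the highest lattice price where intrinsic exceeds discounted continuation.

price = 30.6777
boundary = - 96.9732 83.9326 96.9732
tree:
30.6777
43.1768 18.1326
56.2174 28.8161 7.2496
67.5044 43.1768 14.2753 0.0000
77.2735 56.2174 28.1100 0.0000 0.0000

params: Δt=0.09900 u=1.15537 d=0.86552 q=0.48726 e^(-rΔt)=0.99044
t_4 payoffs: 77.2735 56.2174 28.1100 0.0000 0.0000
t_3: node(3,0) S=72.6456 payoff=67.5044 vs cont=66.3732 → 67.5044 [stop]  node(3,1) S=96.9732 payoff=43.1768 vs cont=42.1154 → 43.1768 [stop]  node(3,2) S=129.4477 payoff=10.7023 vs cont=14.2753 → 14.2753 [wait]  node(3,3) S=172.7972 payoff=0.0000 vs cont=0.0000 → 0.0000 [wait]  ⇒ S*(3)=96.9732
t_2: node(2,0) S=83.9326 payoff=56.2174 vs cont=55.1186 → 56.2174 [stop]  node(2,1) S=112.0400 payoff=28.1100 vs cont=28.8161 → 28.8161 [wait]  node(2,2) S=149.5600 payoff=0.0000 vs cont=7.2496 → 7.2496 [wait]  ⇒ S*(2)=83.9326
t_1: node(1,0) S=96.9732 payoff=43.1768 vs cont=42.4562 → 43.1768 [stop]  node(1,1) S=129.4477 payoff=10.7023 vs cont=18.1326 → 18.1326 [wait]  ⇒ S*(1)=96.9732
t_0: node(0,0) S=112.0400 payoff=28.1100 vs cont=30.6777 → 30.6777 [wait]  ⇒ S*(0)=-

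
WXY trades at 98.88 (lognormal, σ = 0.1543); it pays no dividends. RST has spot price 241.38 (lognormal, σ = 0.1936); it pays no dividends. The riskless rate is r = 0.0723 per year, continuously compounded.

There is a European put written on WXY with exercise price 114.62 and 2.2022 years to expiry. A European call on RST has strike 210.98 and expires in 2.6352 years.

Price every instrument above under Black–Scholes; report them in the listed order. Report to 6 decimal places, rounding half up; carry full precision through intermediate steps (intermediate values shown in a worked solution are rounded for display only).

price(WXY put K=114.62) = 8.407134
price(RST call K=210.98) = 71.987867

[WXY put K=114.62]
σ√T = 0.1543·√2.2022 = 0.228978
d₁ = (ln(S/K) + (r+σ²/2)T) / (σ√T) = (ln(98.88/114.62) + (0.0723+0.1543²/2)·2.2022) / 0.228978 = (-0.147715 + 0.185435) / 0.228978 = 0.164729
d₂ = d₁ − σ√T = 0.164729 − 0.228978 = -0.064250
e^{−rT} = 0.852810
N(−d₁) = 0.434579,  N(−d₂) = 0.525614
price = K·e^{−rT}·N(−d₂) − S·N(−d₁) = 51.378286 − 42.971152 = 8.407134
[RST call K=210.98]
σ√T = 0.1936·√2.6352 = 0.314277
d₁ = (ln(S/K) + (r+σ²/2)T) / (σ√T) = (ln(241.38/210.98) + (0.0723+0.1936²/2)·2.6352) / 0.314277 = (0.134609 + 0.239910) / 0.314277 = 1.191686
d₂ = d₁ − σ√T = 1.191686 − 0.314277 = 0.877409
e^{−rT} = 0.826525
N(d₁) = 0.883308,  N(d₂) = 0.809868
price = S·N(d₁) − K·e^{−rT}·N(d₂) = 213.212820 − 141.224953 = 71.987867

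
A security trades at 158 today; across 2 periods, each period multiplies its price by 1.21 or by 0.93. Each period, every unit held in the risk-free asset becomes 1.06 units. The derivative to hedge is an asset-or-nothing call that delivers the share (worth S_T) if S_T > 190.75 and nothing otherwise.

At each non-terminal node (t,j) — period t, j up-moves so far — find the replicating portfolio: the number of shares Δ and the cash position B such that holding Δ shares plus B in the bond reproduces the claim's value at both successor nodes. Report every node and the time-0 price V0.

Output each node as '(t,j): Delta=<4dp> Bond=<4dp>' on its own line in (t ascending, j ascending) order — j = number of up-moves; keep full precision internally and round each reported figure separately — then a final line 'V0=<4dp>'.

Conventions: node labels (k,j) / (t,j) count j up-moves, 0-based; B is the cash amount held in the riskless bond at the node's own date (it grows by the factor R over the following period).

(0,0): Delta=2.2903 Bond=-317.4873
(1,0): Delta=0.0000 Bond=0.0000
(1,1): Delta=4.3214 Bond=-724.8479
V0=44.3799

No-arbitrage ⇒ martingale measure with p* = (R−d)/(u−d) = 0.4643.
Terminal payoffs: V(2,0)=0.0000, V(2,1)=0.0000, V(2,2)=231.3278
(1,0): S=146.9400. Δ = (V_up−V_dn)/(S_up−S_dn) = (0.0000−0.0000)/(177.7974−136.6542) = 0.0000. V = [p*·0.0000 + (1−p*)·0.0000]/1.06 = 0.0000. B = V − Δ·S = 0.0000.
(1,1): S=191.1800. Δ = (V_up−V_dn)/(S_up−S_dn) = (231.3278−0.0000)/(231.3278−177.7974) = 4.3214. V = [p*·231.3278 + (1−p*)·0.0000]/1.06 = 101.3228. B = V − Δ·S = -724.8479.
(0,0): S=158.0000. Δ = (V_up−V_dn)/(S_up−S_dn) = (101.3228−0.0000)/(191.1800−146.9400) = 2.2903. V = [p*·101.3228 + (1−p*)·0.0000]/1.06 = 44.3799. B = V − Δ·S = -317.4873.
Check: Δ(0,0)·S0 + B(0,0) = 44.3799 = V0.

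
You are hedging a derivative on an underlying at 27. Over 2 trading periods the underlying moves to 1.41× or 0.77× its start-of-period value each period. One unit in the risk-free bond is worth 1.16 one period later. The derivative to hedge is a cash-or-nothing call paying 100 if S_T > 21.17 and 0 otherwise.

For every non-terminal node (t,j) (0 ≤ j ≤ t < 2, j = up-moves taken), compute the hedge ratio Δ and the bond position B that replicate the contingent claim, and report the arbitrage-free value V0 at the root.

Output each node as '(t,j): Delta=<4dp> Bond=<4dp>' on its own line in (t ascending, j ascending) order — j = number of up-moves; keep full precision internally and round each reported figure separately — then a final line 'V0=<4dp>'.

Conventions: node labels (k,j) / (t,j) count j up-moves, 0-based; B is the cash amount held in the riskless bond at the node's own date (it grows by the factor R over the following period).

(0,0): Delta=1.9488 Bond=10.3600
(1,0): Delta=7.5156 Bond=-103.7177
(1,1): Delta=0.0000 Bond=86.2069
V0=62.9765

Under the risk-neutral measure, an up-move has probability p* = (R−d)/(u−d) = 0.6094 and values discount at R = 1.16.
Payoffs at expiry: V(2,0)=0.0000, V(2,1)=100.0000, V(2,2)=100.0000
(1,0): S=20.7900. Δ = (V_up−V_dn)/(S_up−S_dn) = (100.0000−0.0000)/(29.3139−16.0083) = 7.5156. V = [p*·100.0000 + (1−p*)·0.0000]/1.16 = 52.5323. B = V − Δ·S = -103.7177.
(1,1): S=38.0700. Δ = (V_up−V_dn)/(S_up−S_dn) = (100.0000−100.0000)/(53.6787−29.3139) = 0.0000. V = [p*·100.0000 + (1−p*)·100.0000]/1.16 = 86.2069. B = V − Δ·S = 86.2069.
(0,0): S=27.0000. Δ = (V_up−V_dn)/(S_up−S_dn) = (86.2069−52.5323)/(38.0700−20.7900) = 1.9488. V = [p*·86.2069 + (1−p*)·52.5323]/1.16 = 62.9765. B = V − Δ·S = 10.3600.
As a check, the time-0 holding Δ(0,0)·S0 + B(0,0) comes to 62.9765 — exactly V0.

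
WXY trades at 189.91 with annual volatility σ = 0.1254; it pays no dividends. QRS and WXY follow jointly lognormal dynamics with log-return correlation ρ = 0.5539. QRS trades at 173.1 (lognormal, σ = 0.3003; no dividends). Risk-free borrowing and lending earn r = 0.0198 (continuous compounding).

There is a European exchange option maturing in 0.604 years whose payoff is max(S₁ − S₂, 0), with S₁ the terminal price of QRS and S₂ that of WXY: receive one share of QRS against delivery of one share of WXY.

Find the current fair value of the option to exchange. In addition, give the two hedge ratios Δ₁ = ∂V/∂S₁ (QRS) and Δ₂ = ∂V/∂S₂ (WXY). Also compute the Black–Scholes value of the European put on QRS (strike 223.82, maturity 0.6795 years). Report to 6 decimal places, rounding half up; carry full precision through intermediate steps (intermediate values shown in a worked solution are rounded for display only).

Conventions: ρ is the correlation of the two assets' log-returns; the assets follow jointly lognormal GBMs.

σ_eff = √(σ₁² + σ₂² − 2ρσ₁σ₂) = √(0.3003² + 0.1254² − 2·0.5539·0.3003·0.1254) = 0.253354
d₁ = (ln(S₁/S₂) + (q₂ − q₁ + σ_eff²/2)T) / (σ_eff√T) = (ln(173.1/189.91) + (0.0 − 0.0 + 0.032094)·0.604) / 0.196900 = -0.372250
d₂ = d₁ − σ_eff√T = -0.372250 − 0.196900 = -0.569150
N(d₁) = 0.354853,  N(d₂) = 0.284627
V = S₁·e^{−q₁T}·N(d₁) − S₂·e^{−q₂T}·N(d₂) = 61.425134 − 54.053560 = 7.371574
Δ₁ = e^{−q₁T}·N(d₁) = 0.354853;  Δ₂ = −e^{−q₂T}·N(d₂) = -0.284627
[vanilla: QRS put K=223.82]
σ√T = 0.3003·√0.6795 = 0.247543
d₁ = (ln(S/K) + (r+σ²/2)T) / (σ√T) = (ln(173.1/223.82) + (0.0198+0.3003²/2)·0.6795) / 0.247543 = (-0.256973 + 0.044093) / 0.247543 = -0.859973
d₂ = d₁ − σ√T = -0.859973 − 0.247543 = -1.107515
e^{−rT} = 0.986636
N(−d₁) = 0.805098,  N(−d₂) = 0.865964
price = K·e^{−rT}·N(−d₂) − S·N(−d₁) = 191.229938 − 139.362451 = 51.867487

exchange price = 7.371574
Δ1 = 0.354853
Δ2 = -0.284627
price(QRS put K=223.82) = 51.867487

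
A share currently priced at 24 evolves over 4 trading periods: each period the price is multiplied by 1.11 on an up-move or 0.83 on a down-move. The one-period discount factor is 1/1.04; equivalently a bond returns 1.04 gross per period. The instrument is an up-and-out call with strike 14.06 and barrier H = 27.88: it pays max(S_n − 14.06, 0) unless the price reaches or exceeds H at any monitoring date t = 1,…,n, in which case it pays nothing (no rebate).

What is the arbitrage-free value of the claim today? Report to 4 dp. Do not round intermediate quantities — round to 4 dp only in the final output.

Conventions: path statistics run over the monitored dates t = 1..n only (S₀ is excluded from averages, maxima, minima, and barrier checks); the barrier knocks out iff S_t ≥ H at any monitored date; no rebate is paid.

price = 3.3723

No-arbitrage gives p* = (R−d)/(u−d) = 0.7500: enumerate every path, weight its payoff by its p*-probability, and discount by R^4.
Enumerate all 2^4 = 16 price paths (U = up ×1.11, D = down ×0.83); each path with k up-moves has probability p*^k·(1−p*)^(4−k).
DDDD: M=19.9200, payoff=0.0000, prob=0.003906
UDDD: M=26.6400, payoff=1.1724, prob=0.011719
DUDD: M=22.1112, payoff=1.1724, prob=0.011719
UUDD: M=29.5704, payoff=0.0000, prob=0.035156
DDUD: M=19.9200, payoff=1.1724, prob=0.011719
UDUD: M=26.6400, payoff=6.3110, prob=0.035156
DUUD: M=24.5434, payoff=6.3110, prob=0.035156
UUUD: M=32.8231, payoff=0.0000, prob=0.105469
DDDU: M=19.9200, payoff=1.1724, prob=0.011719
UDDU: M=26.6400, payoff=6.3110, prob=0.035156
DUDU: M=22.1112, payoff=6.3110, prob=0.035156
UUDU: M=29.5704, payoff=0.0000, prob=0.105469
DDUU: M=20.3710, payoff=6.3110, prob=0.035156
UDUU: M=27.2432, payoff=13.1832, prob=0.105469
DUUU: M=27.2432, payoff=13.1832, prob=0.105469
UUUU: M=36.4337, payoff=0.0000, prob=0.316406
Price = Σ prob·payoff / R^4 = 3.945154 / 1.169859 = 3.3723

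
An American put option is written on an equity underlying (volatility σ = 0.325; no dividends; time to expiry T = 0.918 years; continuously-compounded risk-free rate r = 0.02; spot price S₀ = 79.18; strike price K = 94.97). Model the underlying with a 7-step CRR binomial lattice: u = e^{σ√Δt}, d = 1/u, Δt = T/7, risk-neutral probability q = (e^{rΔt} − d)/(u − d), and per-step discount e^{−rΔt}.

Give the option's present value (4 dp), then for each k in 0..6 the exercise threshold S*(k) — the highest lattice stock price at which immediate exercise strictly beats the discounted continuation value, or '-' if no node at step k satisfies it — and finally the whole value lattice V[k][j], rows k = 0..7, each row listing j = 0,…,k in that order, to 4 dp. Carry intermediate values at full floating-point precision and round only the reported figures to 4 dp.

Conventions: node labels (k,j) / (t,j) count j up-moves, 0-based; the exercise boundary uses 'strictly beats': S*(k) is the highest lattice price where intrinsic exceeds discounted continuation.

Δt=0.13114, u=1.12490, d=0.88897, q=0.48174, disc=e^(-rΔt)=0.99738
k=7 terminal: V=max(K-S,0) → 60.2310 51.0112 39.3446 24.5815 5.9004 0.0000 0.0000 0.0000
k=6: j=0 S=39.0779 intr=55.8921 cont=55.6433 V=55.8921[EX]; j=1 S=49.4492 intr=45.5208 cont=45.2720 V=45.5208[EX]; j=2 S=62.5731 intr=32.3969 cont=32.1482 V=32.3969[EX]; j=3 S=79.1800 intr=15.7900 cont=15.5412 V=15.7900[EX]; j=4 S=100.1944 intr=0.0000 cont=3.0499 V=3.0499[hold]; j=5 S=126.7861 intr=0.0000 cont=0.0000 V=0.0000[hold]; j=6 S=160.4352 intr=0.0000 cont=0.0000 V=0.0000[hold]  S*(6)=79.1800
k=5: j=0 S=43.9588 intr=51.0112 cont=50.7625 V=51.0112[EX]; j=1 S=55.6254 intr=39.3446 cont=39.0958 V=39.3446[EX]; j=2 S=70.3885 intr=24.5815 cont=24.3328 V=24.5815[EX]; j=3 S=89.0696 intr=5.9004 cont=9.6273 V=9.6273[hold]; j=4 S=112.7087 intr=0.0000 cont=1.5765 V=1.5765[hold]; j=5 S=142.6217 intr=0.0000 cont=0.0000 V=0.0000[hold]  S*(5)=70.3885
k=4: j=0 S=49.4492 intr=45.5208 cont=45.2720 V=45.5208[EX]; j=1 S=62.5731 intr=32.3969 cont=32.1482 V=32.3969[EX]; j=2 S=79.1800 intr=15.7900 cont=17.3319 V=17.3319[hold]; j=3 S=100.1944 intr=0.0000 cont=5.7338 V=5.7338[hold]; j=4 S=126.7861 intr=0.0000 cont=0.8149 V=0.8149[hold]  S*(4)=62.5731
k=3: j=0 S=55.6254 intr=39.3446 cont=39.0958 V=39.3446[EX]; j=1 S=70.3885 intr=24.5815 cont=25.0736 V=25.0736[hold]; j=2 S=89.0696 intr=5.9004 cont=11.7139 V=11.7139[hold]; j=3 S=112.7087 intr=0.0000 cont=3.3554 V=3.3554[hold]  S*(3)=55.6254
k=2: j=0 S=62.5731 intr=32.3969 cont=32.3846 V=32.3969[EX]; j=1 S=79.1800 intr=15.7900 cont=18.5889 V=18.5889[hold]; j=2 S=100.1944 intr=0.0000 cont=7.6671 V=7.6671[hold]  S*(2)=62.5731
k=1: j=0 S=70.3885 intr=24.5815 cont=25.6776 V=25.6776[hold]; j=1 S=89.0696 intr=5.9004 cont=13.2925 V=13.2925[hold]  S*(1)=-
k=0: j=0 S=79.1800 intr=15.7900 cont=19.6595 V=19.6595[hold]  S*(0)=-

price = 19.6595
boundary = - - 62.5731 55.6254 62.5731 70.3885 79.1800
tree:
19.6595
25.6776 13.2925
32.3969 18.5889 7.6671
39.3446 25.0736 11.7139 3.3554
45.5208 32.3969 17.3319 5.7338 0.8149
51.0112 39.3446 24.5815 9.6273 1.5765 0.0000
55.8921 45.5208 32.3969 15.7900 3.0499 0.0000 0.0000
60.2310 51.0112 39.3446 24.5815 5.9004 0.0000 0.0000 0.0000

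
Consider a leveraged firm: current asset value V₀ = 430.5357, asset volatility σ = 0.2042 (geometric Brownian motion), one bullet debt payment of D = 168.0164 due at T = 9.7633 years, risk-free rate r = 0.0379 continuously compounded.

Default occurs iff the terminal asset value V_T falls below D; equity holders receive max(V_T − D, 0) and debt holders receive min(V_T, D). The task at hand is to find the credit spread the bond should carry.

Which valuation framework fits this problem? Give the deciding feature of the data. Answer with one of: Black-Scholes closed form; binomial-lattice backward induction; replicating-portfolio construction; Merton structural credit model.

framework: Merton structural credit model

Key observation: the asked-for credit quantity lives on the firm's capital structure — asset value, asset volatility, debt face 168.0164 — which is the structural model's domain.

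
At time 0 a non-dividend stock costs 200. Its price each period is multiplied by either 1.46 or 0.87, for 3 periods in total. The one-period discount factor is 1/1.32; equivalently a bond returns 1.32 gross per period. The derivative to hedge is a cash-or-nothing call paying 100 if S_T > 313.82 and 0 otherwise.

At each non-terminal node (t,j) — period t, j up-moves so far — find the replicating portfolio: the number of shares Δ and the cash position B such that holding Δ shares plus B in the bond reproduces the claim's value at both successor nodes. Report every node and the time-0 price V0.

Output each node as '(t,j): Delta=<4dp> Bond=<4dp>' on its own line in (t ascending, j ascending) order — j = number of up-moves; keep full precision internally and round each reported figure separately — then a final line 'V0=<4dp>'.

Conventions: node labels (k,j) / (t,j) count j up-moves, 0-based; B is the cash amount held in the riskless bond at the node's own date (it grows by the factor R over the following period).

Arbitrage-free pricing uses the up-move probability p* = (R−d)/(u−d) = 0.7627, discounting each step at R = 1.32.
Expiry values: V(3,0)=0.0000, V(3,1)=0.0000, V(3,2)=100.0000, V(3,3)=100.0000
  t=2,j=0: stock 151.3800 → up 221.0148 (V=0.0000), down 131.7006 (V=0.0000). Price 0.0000; hedge Δ=0.0000, bond B=0.0000.
  t=2,j=1: stock 254.0400 → up 370.8984 (V=100.0000), down 221.0148 (V=0.0000). Price 57.7812; hedge Δ=0.6672, bond B=-111.7103.
  t=2,j=2: stock 426.3200 → up 622.4272 (V=100.0000), down 370.8984 (V=100.0000). Price 75.7576; hedge Δ=0.0000, bond B=75.7576.
  t=1,j=0: stock 174.0000 → up 254.0400 (V=57.7812), down 151.3800 (V=0.0000). Price 33.3867; hedge Δ=0.5628, bond B=-64.5476.
  t=1,j=1: stock 292.0000 → up 426.3200 (V=75.7576), down 254.0400 (V=57.7812). Price 54.1606; hedge Δ=0.1043, bond B=23.6922.
  t=0,j=0: stock 200.0000 → up 292.0000 (V=54.1606), down 174.0000 (V=33.3867). Price 37.2964; hedge Δ=0.1761, bond B=2.0863.
As a check, the time-0 holding Δ(0,0)·S0 + B(0,0) comes to 37.2964 — exactly V0.

(0,0): Delta=0.1761 Bond=2.0863
(1,0): Delta=0.5628 Bond=-64.5476
(1,1): Delta=0.1043 Bond=23.6922
(2,0): Delta=0.0000 Bond=0.0000
(2,1): Delta=0.6672 Bond=-111.7103
(2,2): Delta=0.0000 Bond=75.7576
V0=37.2964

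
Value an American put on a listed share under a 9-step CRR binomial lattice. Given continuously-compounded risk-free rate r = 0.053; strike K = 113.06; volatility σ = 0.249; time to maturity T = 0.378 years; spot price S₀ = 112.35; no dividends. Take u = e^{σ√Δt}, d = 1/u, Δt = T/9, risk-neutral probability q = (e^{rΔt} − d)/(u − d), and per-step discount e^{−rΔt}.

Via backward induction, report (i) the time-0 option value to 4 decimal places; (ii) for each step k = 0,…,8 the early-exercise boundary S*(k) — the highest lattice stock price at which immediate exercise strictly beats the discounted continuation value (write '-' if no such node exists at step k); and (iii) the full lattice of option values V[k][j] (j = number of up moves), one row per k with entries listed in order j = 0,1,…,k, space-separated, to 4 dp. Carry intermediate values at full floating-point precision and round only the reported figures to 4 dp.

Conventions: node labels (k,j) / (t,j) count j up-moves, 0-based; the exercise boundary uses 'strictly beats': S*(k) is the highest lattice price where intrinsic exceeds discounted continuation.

price = 6.4515
boundary = - - - - 91.6063 96.4023 91.6063 96.4023 101.4493
tree:
6.4515
9.1394 3.8877
12.5666 5.8743 1.9888
16.7166 8.6194 3.2528 0.7786
21.4537 12.2215 5.1834 1.4053 0.1776
26.0111 16.6577 7.9969 2.4928 0.3627 0.0000
30.3418 21.4537 11.8445 4.3214 0.7404 0.0000 0.0000
34.4570 26.0111 16.6577 7.2547 1.5115 0.0000 0.0000 0.0000
38.3674 30.3418 21.4537 11.6107 3.0857 0.0000 0.0000 0.0000 0.0000
42.0834 34.4570 26.0111 16.6577 6.2994 0.0000 0.0000 0.0000 0.0000 0.0000

Δt=0.04200, u=1.05235, d=0.95025, q=0.50907, disc=e^(-rΔt)=0.99778
k=9 terminal: V=max(K-S,0) → 42.0834 34.4570 26.0111 16.6577 6.2994 0.0000 0.0000 0.0000 0.0000 0.0000
k=8: j=0 S=74.6926 intr=38.3674 cont=38.1160 V=38.3674[EX]; j=1 S=82.7182 intr=30.3418 cont=30.0904 V=30.3418[EX]; j=2 S=91.6063 intr=21.4537 cont=21.2023 V=21.4537[EX]; j=3 S=101.4493 intr=11.6107 cont=11.3593 V=11.6107[EX]; j=4 S=112.3500 intr=0.7100 cont=3.0857 V=3.0857[hold]; j=5 S=124.4220 intr=0.0000 cont=0.0000 V=0.0000[hold]; j=6 S=137.7910 intr=0.0000 cont=0.0000 V=0.0000[hold]; j=7 S=152.5966 intr=0.0000 cont=0.0000 V=0.0000[hold]; j=8 S=168.9930 intr=0.0000 cont=0.0000 V=0.0000[hold]  S*(8)=101.4493
k=7: j=0 S=78.6030 intr=34.4570 cont=34.2056 V=34.4570[EX]; j=1 S=87.0489 intr=26.0111 cont=25.7597 V=26.0111[EX]; j=2 S=96.4023 intr=16.6577 cont=16.4064 V=16.6577[EX]; j=3 S=106.7606 intr=6.2994 cont=7.2547 V=7.2547[hold]; j=4 S=118.2320 intr=0.0000 cont=1.5115 V=1.5115[hold]; j=5 S=130.9360 intr=0.0000 cont=0.0000 V=0.0000[hold]; j=6 S=145.0050 intr=0.0000 cont=0.0000 V=0.0000[hold]; j=7 S=160.5857 intr=0.0000 cont=0.0000 V=0.0000[hold]  S*(7)=96.4023
k=6: j=0 S=82.7182 intr=30.3418 cont=30.0904 V=30.3418[EX]; j=1 S=91.6063 intr=21.4537 cont=21.2023 V=21.4537[EX]; j=2 S=101.4493 intr=11.6107 cont=11.8445 V=11.8445[hold]; j=3 S=112.3500 intr=0.7100 cont=4.3214 V=4.3214[hold]; j=4 S=124.4220 intr=0.0000 cont=0.7404 V=0.7404[hold]; j=5 S=137.7910 intr=0.0000 cont=0.0000 V=0.0000[hold]; j=6 S=152.5966 intr=0.0000 cont=0.0000 V=0.0000[hold]  S*(6)=91.6063
k=5: j=0 S=87.0489 intr=26.0111 cont=25.7597 V=26.0111[EX]; j=1 S=96.4023 intr=16.6577 cont=16.5251 V=16.6577[EX]; j=2 S=106.7606 intr=6.2994 cont=7.9969 V=7.9969[hold]; j=3 S=118.2320 intr=0.0000 cont=2.4928 V=2.4928[hold]; j=4 S=130.9360 intr=0.0000 cont=0.3627 V=0.3627[hold]; j=5 S=145.0050 intr=0.0000 cont=0.0000 V=0.0000[hold]  S*(5)=96.4023
k=4: j=0 S=91.6063 intr=21.4537 cont=21.2023 V=21.4537[EX]; j=1 S=101.4493 intr=11.6107 cont=12.2215 V=12.2215[hold]; j=2 S=112.3500 intr=0.7100 cont=5.1834 V=5.1834[hold]; j=3 S=124.4220 intr=0.0000 cont=1.4053 V=1.4053[hold]; j=4 S=137.7910 intr=0.0000 cont=0.1776 V=0.1776[hold]  S*(4)=91.6063
k=3: j=0 S=96.4023 intr=16.6577 cont=16.7166 V=16.7166[hold]; j=1 S=106.7606 intr=6.2994 cont=8.6194 V=8.6194[hold]; j=2 S=118.2320 intr=0.0000 cont=3.2528 V=3.2528[hold]; j=3 S=130.9360 intr=0.0000 cont=0.7786 V=0.7786[hold]  S*(3)=-
k=2: j=0 S=101.4493 intr=11.6107 cont=12.5666 V=12.5666[hold]; j=1 S=112.3500 intr=0.7100 cont=5.8743 V=5.8743[hold]; j=2 S=124.4220 intr=0.0000 cont=1.9888 V=1.9888[hold]  S*(2)=-
k=1: j=0 S=106.7606 intr=6.2994 cont=9.1394 V=9.1394[hold]; j=1 S=118.2320 intr=0.0000 cont=3.8877 V=3.8877[hold]  S*(1)=-
k=0: j=0 S=112.3500 intr=0.7100 cont=6.4515 V=6.4515[hold]  S*(0)=-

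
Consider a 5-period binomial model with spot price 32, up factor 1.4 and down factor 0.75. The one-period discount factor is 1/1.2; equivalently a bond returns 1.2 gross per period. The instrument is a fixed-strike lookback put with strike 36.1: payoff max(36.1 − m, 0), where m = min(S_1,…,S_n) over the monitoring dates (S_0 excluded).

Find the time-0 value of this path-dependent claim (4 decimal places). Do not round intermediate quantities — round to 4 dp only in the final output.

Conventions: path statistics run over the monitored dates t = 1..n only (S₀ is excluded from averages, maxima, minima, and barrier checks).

price = 2.4574

No-arbitrage gives p* = (R−d)/(u−d) = 0.6923: enumerate every path, weight its payoff by its p*-probability, and discount by R^5.
Enumerate all 2^5 = 32 price paths (U = up ×1.4, D = down ×0.75); each path with k up-moves has probability p*^k·(1−p*)^(5−k).
DDDDD: m=7.5938, payoff=28.5063, prob=0.002758
UDDDD: m=14.1750, payoff=21.9250, prob=0.006205
DUDDD: m=14.1750, payoff=21.9250, prob=0.006205
UUDDD: m=26.4600, payoff=9.6400, prob=0.013962
DDUDD: m=14.1750, payoff=21.9250, prob=0.006205
UDUDD: m=26.4600, payoff=9.6400, prob=0.013962
DUUDD: m=24.0000, payoff=12.1000, prob=0.013962
UUUDD: m=44.8000, payoff=0.0000, prob=0.031415
DDDUD: m=13.5000, payoff=22.6000, prob=0.006205
UDDUD: m=25.2000, payoff=10.9000, prob=0.013962
DUDUD: m=24.0000, payoff=12.1000, prob=0.013962
UUDUD: m=44.8000, payoff=0.0000, prob=0.031415
DDUUD: m=18.0000, payoff=18.1000, prob=0.013962
UDUUD: m=33.6000, payoff=2.5000, prob=0.031415
DUUUD: m=24.0000, payoff=12.1000, prob=0.031415
UUUUD: m=44.8000, payoff=0.0000, prob=0.070683
DDDDU: m=10.1250, payoff=25.9750, prob=0.006205
UDDDU: m=18.9000, payoff=17.2000, prob=0.013962
DUDDU: m=18.9000, payoff=17.2000, prob=0.013962
UUDDU: m=35.2800, payoff=0.8200, prob=0.031415
DDUDU: m=18.0000, payoff=18.1000, prob=0.013962
UDUDU: m=33.6000, payoff=2.5000, prob=0.031415
DUUDU: m=24.0000, payoff=12.1000, prob=0.031415
UUUDU: m=44.8000, payoff=0.0000, prob=0.070683
DDDUU: m=13.5000, payoff=22.6000, prob=0.013962
UDDUU: m=25.2000, payoff=10.9000, prob=0.031415
DUDUU: m=24.0000, payoff=12.1000, prob=0.031415
UUDUU: m=44.8000, payoff=0.0000, prob=0.070683
DDUUU: m=18.0000, payoff=18.1000, prob=0.031415
UDUUU: m=33.6000, payoff=2.5000, prob=0.070683
DUUUU: m=24.0000, payoff=12.1000, prob=0.070683
UUUUU: m=44.8000, payoff=0.0000, prob=0.159036
Price = Σ prob·payoff / R^5 = 6.114884 / 2.488320 = 2.4574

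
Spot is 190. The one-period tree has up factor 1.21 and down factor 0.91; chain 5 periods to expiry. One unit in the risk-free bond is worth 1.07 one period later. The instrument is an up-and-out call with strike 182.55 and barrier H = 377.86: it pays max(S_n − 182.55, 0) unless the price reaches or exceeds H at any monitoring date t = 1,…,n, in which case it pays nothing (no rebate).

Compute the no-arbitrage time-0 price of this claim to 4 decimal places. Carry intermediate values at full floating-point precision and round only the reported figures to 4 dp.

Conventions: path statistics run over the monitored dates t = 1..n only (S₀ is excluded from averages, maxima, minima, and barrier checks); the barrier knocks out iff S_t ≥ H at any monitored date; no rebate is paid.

With p* = (R−d)/(u−d) = 0.5333, sum probability × payoff across the paths and divide by R^5.
Enumerate all 2^5 = 32 price paths (U = up ×1.21, D = down ×0.91); each path with k up-moves has probability p*^k·(1−p*)^(5−k).
DDDDD: M=172.9000, payoff=0.0000, prob=0.022133
UDDDD: M=229.9000, payoff=0.0000, prob=0.025294
DUDDD: M=209.2090, payoff=0.0000, prob=0.025294
UUDDD: M=278.1790, payoff=27.0776, prob=0.028908
DDUDD: M=190.3802, payoff=0.0000, prob=0.025294
UDUDD: M=253.1429, payoff=27.0776, prob=0.028908
DUUDD: M=253.1429, payoff=27.0776, prob=0.028908
UUUDD: M=336.5966, payoff=96.1856, prob=0.033038
DDDUD: M=173.2460, payoff=0.0000, prob=0.025294
UDDUD: M=230.3600, payoff=27.0776, prob=0.028908
DUDUD: M=230.3600, payoff=27.0776, prob=0.028908
UUDUD: M=306.3029, payoff=96.1856, prob=0.033038
DDUUD: M=230.3600, payoff=27.0776, prob=0.028908
UDUUD: M=306.3029, payoff=96.1856, prob=0.033038
DUUUD: M=306.3029, payoff=96.1856, prob=0.033038
UUUUD: M=407.2819, payoff=0.0000, prob=0.037757
DDDDU: M=172.9000, payoff=0.0000, prob=0.025294
UDDDU: M=229.9000, payoff=27.0776, prob=0.028908
DUDDU: M=209.6276, payoff=27.0776, prob=0.028908
UUDDU: M=278.7356, payoff=96.1856, prob=0.033038
DDUDU: M=209.6276, payoff=27.0776, prob=0.028908
UDUDU: M=278.7356, payoff=96.1856, prob=0.033038
DUUDU: M=278.7356, payoff=96.1856, prob=0.033038
UUUDU: M=370.6265, payoff=188.0765, prob=0.037757
DDDUU: M=209.6276, payoff=27.0776, prob=0.028908
UDDUU: M=278.7356, payoff=96.1856, prob=0.033038
DUDUU: M=278.7356, payoff=96.1856, prob=0.033038
UUDUU: M=370.6265, payoff=188.0765, prob=0.037757
DDUUU: M=278.7356, payoff=96.1856, prob=0.033038
UDUUU: M=370.6265, payoff=188.0765, prob=0.037757
DUUUU: M=370.6265, payoff=188.0765, prob=0.037757
UUUUU: M=492.8111, payoff=0.0000, prob=0.043151
Price = Σ prob·payoff / R^5 = 68.010208 / 1.402552 = 48.4903

price = 48.4903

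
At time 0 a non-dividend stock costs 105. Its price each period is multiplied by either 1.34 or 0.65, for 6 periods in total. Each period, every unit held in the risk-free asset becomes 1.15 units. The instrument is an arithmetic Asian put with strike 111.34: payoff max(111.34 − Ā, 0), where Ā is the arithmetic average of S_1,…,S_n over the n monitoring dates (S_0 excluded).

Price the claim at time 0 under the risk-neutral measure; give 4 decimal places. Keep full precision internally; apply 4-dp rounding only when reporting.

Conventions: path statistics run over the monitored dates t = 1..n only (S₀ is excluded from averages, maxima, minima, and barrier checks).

No-arbitrage gives p* = (R−d)/(u−d) = 0.7246: enumerate every path, weight its payoff by its p*-probability, and discount by R^6.
Enumerate all 2^6 = 64 price paths (U = up ×1.34, D = down ×0.65); each path with k up-moves has probability p*^k·(1−p*)^(6−k).
DDDDDD: Ā=30.0489, payoff=81.2911, prob=0.000436
UDDDDD: Ā=61.9469, payoff=49.3931, prob=0.001147
DUDDDD: Ā=49.8719, payoff=61.4681, prob=0.001147
UUDDDD: Ā=102.8129, payoff=8.5271, prob=0.003019
DDUDDD: Ā=42.0232, payoff=69.3168, prob=0.001147
UDUDDD: Ā=86.6324, payoff=24.7076, prob=0.003019
DUUDDD: Ā=74.5574, payoff=36.7826, prob=0.003019
UUUDDD: Ā=153.7030, payoff=0.0000, prob=0.007945
DDDUDD: Ā=36.9215, payoff=74.4185, prob=0.001147
UDDUDD: Ā=76.1151, payoff=35.2249, prob=0.003019
DUDUDD: Ā=64.0401, payoff=47.2999, prob=0.003019
UUDUDD: Ā=132.0211, payoff=0.0000, prob=0.007945
DDUUDD: Ā=56.1913, payoff=55.1487, prob=0.003019
UDUUDD: Ā=115.8406, payoff=0.0000, prob=0.007945
DUUUDD: Ā=103.7656, payoff=7.5744, prob=0.007945
UUUUDD: Ā=213.9168, payoff=0.0000, prob=0.020907
DDDDUD: Ā=33.6054, payoff=77.7346, prob=0.001147
UDDDUD: Ā=69.2788, payoff=42.0612, prob=0.003019
DUDDUD: Ā=57.2038, payoff=54.1362, prob=0.003019
UUDDUD: Ā=117.9279, payoff=0.0000, prob=0.007945
DDUDUD: Ā=49.3551, payoff=61.9849, prob=0.003019
UDUDUD: Ā=101.7474, payoff=9.5926, prob=0.007945
DUUDUD: Ā=89.6724, payoff=21.6676, prob=0.007945
UUUDUD: Ā=184.8631, payoff=0.0000, prob=0.020907
DDDUUD: Ā=44.2534, payoff=67.0866, prob=0.003019
UDDUUD: Ā=91.2301, payoff=20.1099, prob=0.007945
DUDUUD: Ā=79.1551, payoff=32.1849, prob=0.007945
UUDUUD: Ā=163.1812, payoff=0.0000, prob=0.020907
DDUUUD: Ā=71.3063, payoff=40.0337, prob=0.007945
UDUUUD: Ā=147.0007, payoff=0.0000, prob=0.020907
DUUUUD: Ā=134.9257, payoff=0.0000, prob=0.020907
UUUUUD: Ā=278.1545, payoff=0.0000, prob=0.055019
DDDDDU: Ā=31.4499, payoff=79.8901, prob=0.001147
UDDDDU: Ā=64.8353, payoff=46.5047, prob=0.003019
DUDDDU: Ā=52.7603, payoff=58.5797, prob=0.003019
UUDDDU: Ā=108.7673, payoff=2.5727, prob=0.007945
DDUDDU: Ā=44.9115, payoff=66.4285, prob=0.003019
UDUDDU: Ā=92.5868, payoff=18.7532, prob=0.007945
DUUDDU: Ā=80.5118, payoff=30.8282, prob=0.007945
UUUDDU: Ā=165.9782, payoff=0.0000, prob=0.020907
DDDUDU: Ā=39.8098, payoff=71.5302, prob=0.003019
UDDUDU: Ā=82.0695, payoff=29.2705, prob=0.007945
DUDUDU: Ā=69.9945, payoff=41.3455, prob=0.007945
UUDUDU: Ā=144.2963, payoff=0.0000, prob=0.020907
DDUUDU: Ā=62.1457, payoff=49.1943, prob=0.007945
UDUUDU: Ā=128.1158, payoff=0.0000, prob=0.020907
DUUUDU: Ā=116.0408, payoff=0.0000, prob=0.020907
UUUUDU: Ā=239.2226, payoff=0.0000, prob=0.055019
DDDDUU: Ā=36.4937, payoff=74.8463, prob=0.003019
UDDDUU: Ā=75.2332, payoff=36.1068, prob=0.007945
DUDDUU: Ā=63.1582, payoff=48.1818, prob=0.007945
UUDDUU: Ā=130.2031, payoff=0.0000, prob=0.020907
DDUDUU: Ā=55.3095, payoff=56.0305, prob=0.007945
UDUDUU: Ā=114.0226, payoff=0.0000, prob=0.020907
DUUDUU: Ā=101.9476, payoff=9.3924, prob=0.020907
UUUDUU: Ā=210.1688, payoff=0.0000, prob=0.055019
DDDUUU: Ā=50.2078, payoff=61.1322, prob=0.007945
UDDUUU: Ā=103.5053, payoff=7.8347, prob=0.020907
DUDUUU: Ā=91.4303, payoff=19.9097, prob=0.020907
UUDUUU: Ā=188.4870, payoff=0.0000, prob=0.055019
DDUUUU: Ā=83.5815, payoff=27.7585, prob=0.020907
UDUUUU: Ā=172.3065, payoff=0.0000, prob=0.055019
DUUUUU: Ā=160.2315, payoff=0.0000, prob=0.055019
UUUUUU: Ā=330.3234, payoff=0.0000, prob=0.144786
Price = Σ prob·payoff / R^6 = 8.140629 / 2.313061 = 3.5194

price = 3.5194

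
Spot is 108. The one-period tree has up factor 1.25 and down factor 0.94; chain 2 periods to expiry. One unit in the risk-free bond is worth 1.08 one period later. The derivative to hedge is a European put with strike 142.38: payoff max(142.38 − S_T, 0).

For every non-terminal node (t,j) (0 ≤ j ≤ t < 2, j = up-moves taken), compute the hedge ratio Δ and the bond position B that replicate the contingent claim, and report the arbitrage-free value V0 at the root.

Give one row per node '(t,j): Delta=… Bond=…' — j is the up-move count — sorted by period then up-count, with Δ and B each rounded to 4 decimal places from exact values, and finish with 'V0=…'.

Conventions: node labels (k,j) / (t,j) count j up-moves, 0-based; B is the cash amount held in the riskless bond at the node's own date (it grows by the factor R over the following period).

Arbitrage-free pricing uses the up-move probability p* = (R−d)/(u−d) = 0.4516, discounting each step at R = 1.08.
Expiry values: V(2,0)=46.9512, V(2,1)=15.4800, V(2,2)=0.0000
(1,0): S=101.5200. Δ = (V_up−V_dn)/(S_up−S_dn) = (15.4800−46.9512)/(126.9000−95.4288) = -1.0000. V = [p*·15.4800 + (1−p*)·46.9512]/1.08 = 30.3133. B = V − Δ·S = 131.8333.
(1,1): S=135.0000. Δ = (V_up−V_dn)/(S_up−S_dn) = (0.0000−15.4800)/(168.7500−126.9000) = -0.3699. V = [p*·0.0000 + (1−p*)·15.4800]/1.08 = 7.8602. B = V − Δ·S = 57.7957.
(0,0): S=108.0000. Δ = (V_up−V_dn)/(S_up−S_dn) = (7.8602−30.3133)/(135.0000−101.5200) = -0.6706. V = [p*·7.8602 + (1−p*)·30.3133]/1.08 = 18.6789. B = V − Δ·S = 91.1083.
Sanity check at the root: Δ(0,0)·S0 + B(0,0) reproduces V0 = 18.6789.

(0,0): Delta=-0.6706 Bond=91.1083
(1,0): Delta=-1.0000 Bond=131.8333
(1,1): Delta=-0.3699 Bond=57.7957
V0=18.6789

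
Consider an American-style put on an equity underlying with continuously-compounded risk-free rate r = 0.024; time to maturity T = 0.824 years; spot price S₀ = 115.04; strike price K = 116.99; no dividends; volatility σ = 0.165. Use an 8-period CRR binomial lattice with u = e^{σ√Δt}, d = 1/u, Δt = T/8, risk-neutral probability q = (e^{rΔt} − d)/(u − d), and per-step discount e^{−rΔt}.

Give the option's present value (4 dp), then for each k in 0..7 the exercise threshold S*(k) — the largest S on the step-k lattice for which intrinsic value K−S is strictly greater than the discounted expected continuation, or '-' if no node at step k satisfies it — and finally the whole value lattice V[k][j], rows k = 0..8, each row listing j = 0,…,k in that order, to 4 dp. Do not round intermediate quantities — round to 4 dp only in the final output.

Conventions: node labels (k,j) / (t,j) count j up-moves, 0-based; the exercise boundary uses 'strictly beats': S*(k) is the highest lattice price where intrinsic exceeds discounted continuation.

price = 7.0145
boundary = - - - 98.1421 93.0803 98.1421 103.4792 109.1066
tree:
7.0145
10.0850 4.1000
14.0405 6.3353 1.9734
18.8479 9.4921 3.3345 0.6759
23.9097 13.6931 5.5039 1.2673 0.1112
28.7105 18.8479 8.8093 2.3564 0.2275 0.0000
33.2637 23.9097 13.5108 4.3373 0.4657 0.0000 0.0000
37.5820 28.7105 18.8479 7.8834 0.9529 0.0000 0.0000 0.0000
41.6776 33.2637 23.9097 13.5108 1.9500 0.0000 0.0000 0.0000 0.0000

params: Δt=0.10300 u=1.05438 d=0.94842 q=0.51012 e^(-rΔt)=0.99753
t_8 payoffs: 41.6776 33.2637 23.9097 13.5108 1.9500 0.0000 0.0000 0.0000 0.0000
t_7: node(7,0) S=79.4080 payoff=37.5820 vs cont=37.2932 → 37.5820 [stop]  node(7,1) S=88.2795 payoff=28.7105 vs cont=28.4217 → 28.7105 [stop]  node(7,2) S=98.1421 payoff=18.8479 vs cont=18.5590 → 18.8479 [stop]  node(7,3) S=109.1066 payoff=7.8834 vs cont=7.5946 → 7.8834 [stop]  node(7,4) S=121.2961 payoff=0.0000 vs cont=0.9529 → 0.9529 [wait]  node(7,5) S=134.8473 payoff=0.0000 vs cont=0.0000 → 0.0000 [wait]  node(7,6) S=149.9126 payoff=0.0000 vs cont=0.0000 → 0.0000 [wait]  node(7,7) S=166.6609 payoff=0.0000 vs cont=0.0000 → 0.0000 [wait]  ⇒ S*(7)=109.1066
t_6: node(6,0) S=83.7263 payoff=33.2637 vs cont=32.9749 → 33.2637 [stop]  node(6,1) S=93.0803 payoff=23.9097 vs cont=23.6209 → 23.9097 [stop]  node(6,2) S=103.4792 payoff=13.5108 vs cont=13.2219 → 13.5108 [stop]  node(6,3) S=115.0400 payoff=1.9500 vs cont=4.3373 → 4.3373 [wait]  node(6,4) S=127.8923 payoff=0.0000 vs cont=0.4657 → 0.4657 [wait]  node(6,5) S=142.1806 payoff=0.0000 vs cont=0.0000 → 0.0000 [wait]  node(6,6) S=158.0651 payoff=0.0000 vs cont=0.0000 → 0.0000 [wait]  ⇒ S*(6)=103.4792
t_5: node(5,0) S=88.2795 payoff=28.7105 vs cont=28.4217 → 28.7105 [stop]  node(5,1) S=98.1421 payoff=18.8479 vs cont=18.5590 → 18.8479 [stop]  node(5,2) S=109.1066 payoff=7.8834 vs cont=8.8093 → 8.8093 [wait]  node(5,3) S=121.2961 payoff=0.0000 vs cont=2.3564 → 2.3564 [wait]  node(5,4) S=134.8473 payoff=0.0000 vs cont=0.2275 → 0.2275 [wait]  node(5,5) S=149.9126 payoff=0.0000 vs cont=0.0000 → 0.0000 [wait]  ⇒ S*(5)=98.1421
t_4: node(4,0) S=93.0803 payoff=23.9097 vs cont=23.6209 → 23.9097 [stop]  node(4,1) S=103.4792 payoff=13.5108 vs cont=13.6931 → 13.6931 [wait]  node(4,2) S=115.0400 payoff=1.9500 vs cont=5.5039 → 5.5039 [wait]  node(4,3) S=127.8923 payoff=0.0000 vs cont=1.2673 → 1.2673 [wait]  node(4,4) S=142.1806 payoff=0.0000 vs cont=0.1112 → 0.1112 [wait]  ⇒ S*(4)=93.0803
t_3: node(3,0) S=98.1421 payoff=18.8479 vs cont=18.6518 → 18.8479 [stop]  node(3,1) S=109.1066 payoff=7.8834 vs cont=9.4921 → 9.4921 [wait]  node(3,2) S=121.2961 payoff=0.0000 vs cont=3.3345 → 3.3345 [wait]  node(3,3) S=134.8473 payoff=0.0000 vs cont=0.6759 → 0.6759 [wait]  ⇒ S*(3)=98.1421
t_2: node(2,0) S=103.4792 payoff=13.5108 vs cont=14.0405 → 14.0405 [wait]  node(2,1) S=115.0400 payoff=1.9500 vs cont=6.3353 → 6.3353 [wait]  node(2,2) S=127.8923 payoff=0.0000 vs cont=1.9734 → 1.9734 [wait]  ⇒ S*(2)=-
t_1: node(1,0) S=109.1066 payoff=7.8834 vs cont=10.0850 → 10.0850 [wait]  node(1,1) S=121.2961 payoff=0.0000 vs cont=4.1000 → 4.1000 [wait]  ⇒ S*(1)=-
t_0: node(0,0) S=115.0400 payoff=1.9500 vs cont=7.0145 → 7.0145 [wait]  ⇒ S*(0)=-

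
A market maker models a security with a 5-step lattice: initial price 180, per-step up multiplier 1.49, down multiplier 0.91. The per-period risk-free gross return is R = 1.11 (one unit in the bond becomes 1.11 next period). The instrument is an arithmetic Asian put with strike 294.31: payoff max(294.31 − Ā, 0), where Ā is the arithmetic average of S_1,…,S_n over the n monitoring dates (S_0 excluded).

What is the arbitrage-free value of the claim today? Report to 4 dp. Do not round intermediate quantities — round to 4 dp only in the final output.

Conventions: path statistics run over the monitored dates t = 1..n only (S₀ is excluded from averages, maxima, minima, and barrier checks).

No-arbitrage gives p* = (R−d)/(u−d) = 0.3448: enumerate every path, weight its payoff by its p*-probability, and discount by R^5.
Enumerate all 2^5 = 32 price paths (U = up ×1.49, D = down ×0.91); each path with k up-moves has probability p*^k·(1−p*)^(5−k).
DDDDD: Ā=136.8523, payoff=157.4577, prob=0.120720
UDDDD: Ā=224.0768, payoff=70.2332, prob=0.063537
DUDDD: Ā=203.1968, payoff=91.1132, prob=0.063537
UUDDD: Ā=332.7069, payoff=0.0000, prob=0.033440
DDUDD: Ā=184.1960, payoff=110.1140, prob=0.063537
UDUDD: Ā=301.5957, payoff=0.0000, prob=0.033440
DUUDD: Ā=280.7157, payoff=13.5943, prob=0.033440
UUUDD: Ā=459.6334, payoff=0.0000, prob=0.017600
DDDUD: Ā=166.9053, payoff=127.4047, prob=0.063537
UDDUD: Ā=273.2845, payoff=21.0255, prob=0.033440
DUDUD: Ā=252.4045, payoff=41.9055, prob=0.033440
UUDUD: Ā=413.2777, payoff=0.0000, prob=0.017600
DDUUD: Ā=233.4037, payoff=60.9063, prob=0.033440
UDUUD: Ā=382.1665, payoff=0.0000, prob=0.017600
DUUUD: Ā=361.2865, payoff=0.0000, prob=0.017600
UUUUD: Ā=591.5571, payoff=0.0000, prob=0.009263
DDDDU: Ā=151.1708, payoff=143.1392, prob=0.063537
UDDDU: Ā=247.5213, payoff=46.7887, prob=0.033440
DUDDU: Ā=226.6413, payoff=67.6687, prob=0.033440
UUDDU: Ā=371.0941, payoff=0.0000, prob=0.017600
DDUDU: Ā=207.6405, payoff=86.6695, prob=0.033440
UDUDU: Ā=339.9829, payoff=0.0000, prob=0.017600
DUUDU: Ā=319.1029, payoff=0.0000, prob=0.017600
UUUDU: Ā=522.4871, payoff=0.0000, prob=0.009263
DDDUU: Ā=190.3498, payoff=103.9602, prob=0.033440
UDDUU: Ā=311.6717, payoff=0.0000, prob=0.017600
DUDUU: Ā=290.7917, payoff=3.5183, prob=0.017600
UUDUU: Ā=476.1314, payoff=0.0000, prob=0.009263
DDUUU: Ā=271.7909, payoff=22.5191, prob=0.017600
UDUUU: Ā=445.0202, payoff=0.0000, prob=0.009263
DUUUU: Ā=424.1402, payoff=0.0000, prob=0.009263
UUUUU: Ā=694.4713, payoff=0.0000, prob=0.004875
Price = Σ prob·payoff / R^5 = 68.701617 / 1.685058 = 40.7711

price = 40.7711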